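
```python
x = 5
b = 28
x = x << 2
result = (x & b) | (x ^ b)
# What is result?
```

Answer: 28

Derivation:
Trace (tracking result):
x = 5  # -> x = 5
b = 28  # -> b = 28
x = x << 2  # -> x = 20
result = x & b | x ^ b  # -> result = 28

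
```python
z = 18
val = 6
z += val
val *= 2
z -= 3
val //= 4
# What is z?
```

Trace (tracking z):
z = 18  # -> z = 18
val = 6  # -> val = 6
z += val  # -> z = 24
val *= 2  # -> val = 12
z -= 3  # -> z = 21
val //= 4  # -> val = 3

Answer: 21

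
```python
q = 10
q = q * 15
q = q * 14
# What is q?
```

Trace (tracking q):
q = 10  # -> q = 10
q = q * 15  # -> q = 150
q = q * 14  # -> q = 2100

Answer: 2100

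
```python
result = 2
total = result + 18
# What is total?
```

Answer: 20

Derivation:
Trace (tracking total):
result = 2  # -> result = 2
total = result + 18  # -> total = 20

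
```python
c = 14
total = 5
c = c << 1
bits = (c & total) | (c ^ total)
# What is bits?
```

Trace (tracking bits):
c = 14  # -> c = 14
total = 5  # -> total = 5
c = c << 1  # -> c = 28
bits = c & total | c ^ total  # -> bits = 29

Answer: 29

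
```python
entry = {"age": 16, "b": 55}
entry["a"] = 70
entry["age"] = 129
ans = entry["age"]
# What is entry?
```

Answer: {'age': 129, 'b': 55, 'a': 70}

Derivation:
Trace (tracking entry):
entry = {'age': 16, 'b': 55}  # -> entry = {'age': 16, 'b': 55}
entry['a'] = 70  # -> entry = {'age': 16, 'b': 55, 'a': 70}
entry['age'] = 129  # -> entry = {'age': 129, 'b': 55, 'a': 70}
ans = entry['age']  # -> ans = 129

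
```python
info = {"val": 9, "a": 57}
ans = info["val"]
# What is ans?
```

Answer: 9

Derivation:
Trace (tracking ans):
info = {'val': 9, 'a': 57}  # -> info = {'val': 9, 'a': 57}
ans = info['val']  # -> ans = 9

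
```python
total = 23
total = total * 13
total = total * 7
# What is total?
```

Answer: 2093

Derivation:
Trace (tracking total):
total = 23  # -> total = 23
total = total * 13  # -> total = 299
total = total * 7  # -> total = 2093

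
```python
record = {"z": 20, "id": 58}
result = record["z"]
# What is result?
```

Trace (tracking result):
record = {'z': 20, 'id': 58}  # -> record = {'z': 20, 'id': 58}
result = record['z']  # -> result = 20

Answer: 20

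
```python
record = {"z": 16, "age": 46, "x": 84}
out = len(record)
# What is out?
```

Trace (tracking out):
record = {'z': 16, 'age': 46, 'x': 84}  # -> record = {'z': 16, 'age': 46, 'x': 84}
out = len(record)  # -> out = 3

Answer: 3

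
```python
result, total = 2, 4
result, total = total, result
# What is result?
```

Answer: 4

Derivation:
Trace (tracking result):
result, total = (2, 4)  # -> result = 2, total = 4
result, total = (total, result)  # -> result = 4, total = 2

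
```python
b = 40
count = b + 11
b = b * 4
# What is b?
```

Trace (tracking b):
b = 40  # -> b = 40
count = b + 11  # -> count = 51
b = b * 4  # -> b = 160

Answer: 160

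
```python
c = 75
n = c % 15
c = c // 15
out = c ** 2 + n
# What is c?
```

Trace (tracking c):
c = 75  # -> c = 75
n = c % 15  # -> n = 0
c = c // 15  # -> c = 5
out = c ** 2 + n  # -> out = 25

Answer: 5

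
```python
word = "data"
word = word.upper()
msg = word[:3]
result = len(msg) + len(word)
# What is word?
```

Answer: 'DATA'

Derivation:
Trace (tracking word):
word = 'data'  # -> word = 'data'
word = word.upper()  # -> word = 'DATA'
msg = word[:3]  # -> msg = 'DAT'
result = len(msg) + len(word)  # -> result = 7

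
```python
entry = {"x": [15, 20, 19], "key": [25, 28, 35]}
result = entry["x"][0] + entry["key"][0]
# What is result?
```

Trace (tracking result):
entry = {'x': [15, 20, 19], 'key': [25, 28, 35]}  # -> entry = {'x': [15, 20, 19], 'key': [25, 28, 35]}
result = entry['x'][0] + entry['key'][0]  # -> result = 40

Answer: 40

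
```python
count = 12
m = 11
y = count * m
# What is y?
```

Answer: 132

Derivation:
Trace (tracking y):
count = 12  # -> count = 12
m = 11  # -> m = 11
y = count * m  # -> y = 132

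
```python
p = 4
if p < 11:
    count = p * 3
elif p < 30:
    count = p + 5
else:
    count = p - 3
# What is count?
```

Answer: 12

Derivation:
Trace (tracking count):
p = 4  # -> p = 4
if p < 11:  # condition is True
    count = p * 3  # -> count = 12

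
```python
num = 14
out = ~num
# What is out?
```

Trace (tracking out):
num = 14  # -> num = 14
out = ~num  # -> out = -15

Answer: -15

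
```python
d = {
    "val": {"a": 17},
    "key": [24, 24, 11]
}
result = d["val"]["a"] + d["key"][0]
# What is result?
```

Trace (tracking result):
d = {'val': {'a': 17}, 'key': [24, 24, 11]}  # -> d = {'val': {'a': 17}, 'key': [24, 24, 11]}
result = d['val']['a'] + d['key'][0]  # -> result = 41

Answer: 41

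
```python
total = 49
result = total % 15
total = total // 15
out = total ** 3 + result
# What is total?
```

Trace (tracking total):
total = 49  # -> total = 49
result = total % 15  # -> result = 4
total = total // 15  # -> total = 3
out = total ** 3 + result  # -> out = 31

Answer: 3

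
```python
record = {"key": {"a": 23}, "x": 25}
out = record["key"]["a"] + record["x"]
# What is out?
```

Answer: 48

Derivation:
Trace (tracking out):
record = {'key': {'a': 23}, 'x': 25}  # -> record = {'key': {'a': 23}, 'x': 25}
out = record['key']['a'] + record['x']  # -> out = 48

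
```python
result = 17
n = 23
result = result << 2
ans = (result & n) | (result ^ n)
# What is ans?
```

Trace (tracking ans):
result = 17  # -> result = 17
n = 23  # -> n = 23
result = result << 2  # -> result = 68
ans = result & n | result ^ n  # -> ans = 87

Answer: 87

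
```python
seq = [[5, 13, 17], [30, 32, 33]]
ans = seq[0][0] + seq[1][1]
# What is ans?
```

Answer: 37

Derivation:
Trace (tracking ans):
seq = [[5, 13, 17], [30, 32, 33]]  # -> seq = [[5, 13, 17], [30, 32, 33]]
ans = seq[0][0] + seq[1][1]  # -> ans = 37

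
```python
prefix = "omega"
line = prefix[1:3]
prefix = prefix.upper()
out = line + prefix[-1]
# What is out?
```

Trace (tracking out):
prefix = 'omega'  # -> prefix = 'omega'
line = prefix[1:3]  # -> line = 'me'
prefix = prefix.upper()  # -> prefix = 'OMEGA'
out = line + prefix[-1]  # -> out = 'meA'

Answer: 'meA'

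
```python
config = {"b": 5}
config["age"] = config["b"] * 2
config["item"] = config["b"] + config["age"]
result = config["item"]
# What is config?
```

Trace (tracking config):
config = {'b': 5}  # -> config = {'b': 5}
config['age'] = config['b'] * 2  # -> config = {'b': 5, 'age': 10}
config['item'] = config['b'] + config['age']  # -> config = {'b': 5, 'age': 10, 'item': 15}
result = config['item']  # -> result = 15

Answer: {'b': 5, 'age': 10, 'item': 15}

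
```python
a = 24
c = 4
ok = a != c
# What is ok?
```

Answer: True

Derivation:
Trace (tracking ok):
a = 24  # -> a = 24
c = 4  # -> c = 4
ok = a != c  # -> ok = True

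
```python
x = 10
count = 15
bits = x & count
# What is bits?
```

Answer: 10

Derivation:
Trace (tracking bits):
x = 10  # -> x = 10
count = 15  # -> count = 15
bits = x & count  # -> bits = 10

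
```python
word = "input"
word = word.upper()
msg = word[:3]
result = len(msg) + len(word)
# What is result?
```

Trace (tracking result):
word = 'input'  # -> word = 'input'
word = word.upper()  # -> word = 'INPUT'
msg = word[:3]  # -> msg = 'INP'
result = len(msg) + len(word)  # -> result = 8

Answer: 8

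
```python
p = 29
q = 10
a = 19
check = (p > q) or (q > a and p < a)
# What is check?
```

Trace (tracking check):
p = 29  # -> p = 29
q = 10  # -> q = 10
a = 19  # -> a = 19
check = p > q or (q > a and p < a)  # -> check = True

Answer: True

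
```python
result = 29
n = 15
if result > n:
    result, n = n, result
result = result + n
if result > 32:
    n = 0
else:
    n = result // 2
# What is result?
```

Answer: 44

Derivation:
Trace (tracking result):
result = 29  # -> result = 29
n = 15  # -> n = 15
if result > n:  # condition is True
    result, n = (n, result)  # -> result = 15, n = 29
result = result + n  # -> result = 44
if result > 32:  # condition is True
    n = 0  # -> n = 0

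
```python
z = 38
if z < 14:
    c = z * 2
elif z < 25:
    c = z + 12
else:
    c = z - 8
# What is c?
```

Answer: 30

Derivation:
Trace (tracking c):
z = 38  # -> z = 38
if z < 14:  # condition is False
elif z < 25:  # condition is False
else:
    c = z - 8  # -> c = 30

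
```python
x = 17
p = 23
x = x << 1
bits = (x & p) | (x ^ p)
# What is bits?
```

Trace (tracking bits):
x = 17  # -> x = 17
p = 23  # -> p = 23
x = x << 1  # -> x = 34
bits = x & p | x ^ p  # -> bits = 55

Answer: 55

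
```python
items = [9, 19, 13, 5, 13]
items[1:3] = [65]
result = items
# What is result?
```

Trace (tracking result):
items = [9, 19, 13, 5, 13]  # -> items = [9, 19, 13, 5, 13]
items[1:3] = [65]  # -> items = [9, 65, 5, 13]
result = items  # -> result = [9, 65, 5, 13]

Answer: [9, 65, 5, 13]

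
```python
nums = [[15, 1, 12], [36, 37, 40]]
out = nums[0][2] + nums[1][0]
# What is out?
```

Trace (tracking out):
nums = [[15, 1, 12], [36, 37, 40]]  # -> nums = [[15, 1, 12], [36, 37, 40]]
out = nums[0][2] + nums[1][0]  # -> out = 48

Answer: 48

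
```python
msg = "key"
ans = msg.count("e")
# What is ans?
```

Answer: 1

Derivation:
Trace (tracking ans):
msg = 'key'  # -> msg = 'key'
ans = msg.count('e')  # -> ans = 1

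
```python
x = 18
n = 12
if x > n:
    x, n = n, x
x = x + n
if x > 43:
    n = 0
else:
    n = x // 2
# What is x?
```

Trace (tracking x):
x = 18  # -> x = 18
n = 12  # -> n = 12
if x > n:  # condition is True
    x, n = (n, x)  # -> x = 12, n = 18
x = x + n  # -> x = 30
if x > 43:  # condition is False
else:
    n = x // 2  # -> n = 15

Answer: 30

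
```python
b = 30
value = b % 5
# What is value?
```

Trace (tracking value):
b = 30  # -> b = 30
value = b % 5  # -> value = 0

Answer: 0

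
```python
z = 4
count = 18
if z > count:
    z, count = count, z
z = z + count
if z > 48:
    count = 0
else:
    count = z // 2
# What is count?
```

Answer: 11

Derivation:
Trace (tracking count):
z = 4  # -> z = 4
count = 18  # -> count = 18
if z > count:  # condition is False
z = z + count  # -> z = 22
if z > 48:  # condition is False
else:
    count = z // 2  # -> count = 11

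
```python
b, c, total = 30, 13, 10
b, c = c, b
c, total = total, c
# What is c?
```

Answer: 10

Derivation:
Trace (tracking c):
b, c, total = (30, 13, 10)  # -> b = 30, c = 13, total = 10
b, c = (c, b)  # -> b = 13, c = 30
c, total = (total, c)  # -> c = 10, total = 30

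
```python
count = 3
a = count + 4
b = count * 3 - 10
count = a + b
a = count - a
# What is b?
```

Answer: -1

Derivation:
Trace (tracking b):
count = 3  # -> count = 3
a = count + 4  # -> a = 7
b = count * 3 - 10  # -> b = -1
count = a + b  # -> count = 6
a = count - a  # -> a = -1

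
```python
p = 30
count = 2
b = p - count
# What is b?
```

Trace (tracking b):
p = 30  # -> p = 30
count = 2  # -> count = 2
b = p - count  # -> b = 28

Answer: 28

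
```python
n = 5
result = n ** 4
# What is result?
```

Answer: 625

Derivation:
Trace (tracking result):
n = 5  # -> n = 5
result = n ** 4  # -> result = 625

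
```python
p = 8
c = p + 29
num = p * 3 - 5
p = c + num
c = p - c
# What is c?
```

Answer: 19

Derivation:
Trace (tracking c):
p = 8  # -> p = 8
c = p + 29  # -> c = 37
num = p * 3 - 5  # -> num = 19
p = c + num  # -> p = 56
c = p - c  # -> c = 19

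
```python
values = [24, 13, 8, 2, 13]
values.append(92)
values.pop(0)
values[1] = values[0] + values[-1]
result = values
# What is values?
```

Answer: [13, 105, 2, 13, 92]

Derivation:
Trace (tracking values):
values = [24, 13, 8, 2, 13]  # -> values = [24, 13, 8, 2, 13]
values.append(92)  # -> values = [24, 13, 8, 2, 13, 92]
values.pop(0)  # -> values = [13, 8, 2, 13, 92]
values[1] = values[0] + values[-1]  # -> values = [13, 105, 2, 13, 92]
result = values  # -> result = [13, 105, 2, 13, 92]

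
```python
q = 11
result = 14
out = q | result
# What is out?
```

Trace (tracking out):
q = 11  # -> q = 11
result = 14  # -> result = 14
out = q | result  # -> out = 15

Answer: 15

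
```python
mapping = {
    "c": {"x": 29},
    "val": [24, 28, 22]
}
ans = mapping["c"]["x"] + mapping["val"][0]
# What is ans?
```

Answer: 53

Derivation:
Trace (tracking ans):
mapping = {'c': {'x': 29}, 'val': [24, 28, 22]}  # -> mapping = {'c': {'x': 29}, 'val': [24, 28, 22]}
ans = mapping['c']['x'] + mapping['val'][0]  # -> ans = 53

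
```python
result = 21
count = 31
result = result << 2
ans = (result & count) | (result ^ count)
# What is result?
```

Answer: 84

Derivation:
Trace (tracking result):
result = 21  # -> result = 21
count = 31  # -> count = 31
result = result << 2  # -> result = 84
ans = result & count | result ^ count  # -> ans = 95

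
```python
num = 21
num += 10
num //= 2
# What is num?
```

Answer: 15

Derivation:
Trace (tracking num):
num = 21  # -> num = 21
num += 10  # -> num = 31
num //= 2  # -> num = 15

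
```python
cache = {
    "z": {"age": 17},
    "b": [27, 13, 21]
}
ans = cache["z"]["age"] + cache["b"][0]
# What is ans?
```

Trace (tracking ans):
cache = {'z': {'age': 17}, 'b': [27, 13, 21]}  # -> cache = {'z': {'age': 17}, 'b': [27, 13, 21]}
ans = cache['z']['age'] + cache['b'][0]  # -> ans = 44

Answer: 44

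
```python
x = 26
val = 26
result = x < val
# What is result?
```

Trace (tracking result):
x = 26  # -> x = 26
val = 26  # -> val = 26
result = x < val  # -> result = False

Answer: False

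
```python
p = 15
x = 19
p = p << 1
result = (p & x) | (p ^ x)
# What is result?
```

Answer: 31

Derivation:
Trace (tracking result):
p = 15  # -> p = 15
x = 19  # -> x = 19
p = p << 1  # -> p = 30
result = p & x | p ^ x  # -> result = 31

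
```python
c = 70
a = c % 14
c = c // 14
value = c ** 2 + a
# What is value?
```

Trace (tracking value):
c = 70  # -> c = 70
a = c % 14  # -> a = 0
c = c // 14  # -> c = 5
value = c ** 2 + a  # -> value = 25

Answer: 25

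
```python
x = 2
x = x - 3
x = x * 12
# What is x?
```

Answer: -12

Derivation:
Trace (tracking x):
x = 2  # -> x = 2
x = x - 3  # -> x = -1
x = x * 12  # -> x = -12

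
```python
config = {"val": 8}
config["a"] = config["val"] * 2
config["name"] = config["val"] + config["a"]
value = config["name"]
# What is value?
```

Answer: 24

Derivation:
Trace (tracking value):
config = {'val': 8}  # -> config = {'val': 8}
config['a'] = config['val'] * 2  # -> config = {'val': 8, 'a': 16}
config['name'] = config['val'] + config['a']  # -> config = {'val': 8, 'a': 16, 'name': 24}
value = config['name']  # -> value = 24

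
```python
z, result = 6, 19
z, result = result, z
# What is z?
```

Trace (tracking z):
z, result = (6, 19)  # -> z = 6, result = 19
z, result = (result, z)  # -> z = 19, result = 6

Answer: 19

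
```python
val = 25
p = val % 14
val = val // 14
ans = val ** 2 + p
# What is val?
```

Answer: 1

Derivation:
Trace (tracking val):
val = 25  # -> val = 25
p = val % 14  # -> p = 11
val = val // 14  # -> val = 1
ans = val ** 2 + p  # -> ans = 12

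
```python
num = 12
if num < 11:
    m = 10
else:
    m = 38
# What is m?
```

Answer: 38

Derivation:
Trace (tracking m):
num = 12  # -> num = 12
if num < 11:  # condition is False
else:
    m = 38  # -> m = 38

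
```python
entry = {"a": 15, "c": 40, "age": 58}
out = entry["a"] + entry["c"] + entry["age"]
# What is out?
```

Answer: 113

Derivation:
Trace (tracking out):
entry = {'a': 15, 'c': 40, 'age': 58}  # -> entry = {'a': 15, 'c': 40, 'age': 58}
out = entry['a'] + entry['c'] + entry['age']  # -> out = 113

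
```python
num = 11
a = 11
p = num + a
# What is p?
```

Trace (tracking p):
num = 11  # -> num = 11
a = 11  # -> a = 11
p = num + a  # -> p = 22

Answer: 22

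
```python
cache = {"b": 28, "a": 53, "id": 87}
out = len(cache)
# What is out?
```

Answer: 3

Derivation:
Trace (tracking out):
cache = {'b': 28, 'a': 53, 'id': 87}  # -> cache = {'b': 28, 'a': 53, 'id': 87}
out = len(cache)  # -> out = 3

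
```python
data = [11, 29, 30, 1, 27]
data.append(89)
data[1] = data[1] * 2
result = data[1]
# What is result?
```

Trace (tracking result):
data = [11, 29, 30, 1, 27]  # -> data = [11, 29, 30, 1, 27]
data.append(89)  # -> data = [11, 29, 30, 1, 27, 89]
data[1] = data[1] * 2  # -> data = [11, 58, 30, 1, 27, 89]
result = data[1]  # -> result = 58

Answer: 58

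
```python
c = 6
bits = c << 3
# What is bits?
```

Trace (tracking bits):
c = 6  # -> c = 6
bits = c << 3  # -> bits = 48

Answer: 48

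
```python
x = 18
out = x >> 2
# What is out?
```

Answer: 4

Derivation:
Trace (tracking out):
x = 18  # -> x = 18
out = x >> 2  # -> out = 4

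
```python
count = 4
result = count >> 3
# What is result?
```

Trace (tracking result):
count = 4  # -> count = 4
result = count >> 3  # -> result = 0

Answer: 0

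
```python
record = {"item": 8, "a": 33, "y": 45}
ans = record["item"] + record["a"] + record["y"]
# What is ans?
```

Trace (tracking ans):
record = {'item': 8, 'a': 33, 'y': 45}  # -> record = {'item': 8, 'a': 33, 'y': 45}
ans = record['item'] + record['a'] + record['y']  # -> ans = 86

Answer: 86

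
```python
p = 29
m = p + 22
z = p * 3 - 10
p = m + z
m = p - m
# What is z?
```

Answer: 77

Derivation:
Trace (tracking z):
p = 29  # -> p = 29
m = p + 22  # -> m = 51
z = p * 3 - 10  # -> z = 77
p = m + z  # -> p = 128
m = p - m  # -> m = 77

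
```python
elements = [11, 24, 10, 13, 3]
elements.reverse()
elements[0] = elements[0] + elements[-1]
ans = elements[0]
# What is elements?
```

Answer: [14, 13, 10, 24, 11]

Derivation:
Trace (tracking elements):
elements = [11, 24, 10, 13, 3]  # -> elements = [11, 24, 10, 13, 3]
elements.reverse()  # -> elements = [3, 13, 10, 24, 11]
elements[0] = elements[0] + elements[-1]  # -> elements = [14, 13, 10, 24, 11]
ans = elements[0]  # -> ans = 14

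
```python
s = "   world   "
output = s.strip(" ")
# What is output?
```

Answer: 'world'

Derivation:
Trace (tracking output):
s = '   world   '  # -> s = '   world   '
output = s.strip(' ')  # -> output = 'world'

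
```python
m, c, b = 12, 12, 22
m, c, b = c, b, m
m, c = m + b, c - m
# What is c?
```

Trace (tracking c):
m, c, b = (12, 12, 22)  # -> m = 12, c = 12, b = 22
m, c, b = (c, b, m)  # -> m = 12, c = 22, b = 12
m, c = (m + b, c - m)  # -> m = 24, c = 10

Answer: 10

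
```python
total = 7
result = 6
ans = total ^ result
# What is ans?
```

Trace (tracking ans):
total = 7  # -> total = 7
result = 6  # -> result = 6
ans = total ^ result  # -> ans = 1

Answer: 1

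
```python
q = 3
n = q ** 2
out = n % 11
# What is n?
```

Answer: 9

Derivation:
Trace (tracking n):
q = 3  # -> q = 3
n = q ** 2  # -> n = 9
out = n % 11  # -> out = 9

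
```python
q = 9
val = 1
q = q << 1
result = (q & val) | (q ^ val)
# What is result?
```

Answer: 19

Derivation:
Trace (tracking result):
q = 9  # -> q = 9
val = 1  # -> val = 1
q = q << 1  # -> q = 18
result = q & val | q ^ val  # -> result = 19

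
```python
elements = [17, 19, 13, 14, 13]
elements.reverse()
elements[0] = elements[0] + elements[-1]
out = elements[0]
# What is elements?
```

Answer: [30, 14, 13, 19, 17]

Derivation:
Trace (tracking elements):
elements = [17, 19, 13, 14, 13]  # -> elements = [17, 19, 13, 14, 13]
elements.reverse()  # -> elements = [13, 14, 13, 19, 17]
elements[0] = elements[0] + elements[-1]  # -> elements = [30, 14, 13, 19, 17]
out = elements[0]  # -> out = 30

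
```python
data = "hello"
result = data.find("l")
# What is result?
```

Trace (tracking result):
data = 'hello'  # -> data = 'hello'
result = data.find('l')  # -> result = 2

Answer: 2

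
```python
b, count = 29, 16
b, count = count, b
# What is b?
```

Answer: 16

Derivation:
Trace (tracking b):
b, count = (29, 16)  # -> b = 29, count = 16
b, count = (count, b)  # -> b = 16, count = 29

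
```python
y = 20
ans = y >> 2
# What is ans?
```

Trace (tracking ans):
y = 20  # -> y = 20
ans = y >> 2  # -> ans = 5

Answer: 5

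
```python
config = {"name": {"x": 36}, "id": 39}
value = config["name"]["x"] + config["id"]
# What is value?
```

Trace (tracking value):
config = {'name': {'x': 36}, 'id': 39}  # -> config = {'name': {'x': 36}, 'id': 39}
value = config['name']['x'] + config['id']  # -> value = 75

Answer: 75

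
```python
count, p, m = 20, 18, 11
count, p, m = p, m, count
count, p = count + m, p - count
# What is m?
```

Trace (tracking m):
count, p, m = (20, 18, 11)  # -> count = 20, p = 18, m = 11
count, p, m = (p, m, count)  # -> count = 18, p = 11, m = 20
count, p = (count + m, p - count)  # -> count = 38, p = -7

Answer: 20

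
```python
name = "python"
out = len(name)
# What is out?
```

Answer: 6

Derivation:
Trace (tracking out):
name = 'python'  # -> name = 'python'
out = len(name)  # -> out = 6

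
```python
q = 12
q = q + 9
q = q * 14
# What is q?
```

Answer: 294

Derivation:
Trace (tracking q):
q = 12  # -> q = 12
q = q + 9  # -> q = 21
q = q * 14  # -> q = 294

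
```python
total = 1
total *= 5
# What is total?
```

Trace (tracking total):
total = 1  # -> total = 1
total *= 5  # -> total = 5

Answer: 5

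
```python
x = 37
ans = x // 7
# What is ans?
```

Answer: 5

Derivation:
Trace (tracking ans):
x = 37  # -> x = 37
ans = x // 7  # -> ans = 5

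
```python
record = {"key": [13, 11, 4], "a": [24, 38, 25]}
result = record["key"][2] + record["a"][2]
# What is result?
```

Answer: 29

Derivation:
Trace (tracking result):
record = {'key': [13, 11, 4], 'a': [24, 38, 25]}  # -> record = {'key': [13, 11, 4], 'a': [24, 38, 25]}
result = record['key'][2] + record['a'][2]  # -> result = 29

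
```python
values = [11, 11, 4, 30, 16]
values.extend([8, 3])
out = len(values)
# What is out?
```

Answer: 7

Derivation:
Trace (tracking out):
values = [11, 11, 4, 30, 16]  # -> values = [11, 11, 4, 30, 16]
values.extend([8, 3])  # -> values = [11, 11, 4, 30, 16, 8, 3]
out = len(values)  # -> out = 7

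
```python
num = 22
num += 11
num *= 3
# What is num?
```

Answer: 99

Derivation:
Trace (tracking num):
num = 22  # -> num = 22
num += 11  # -> num = 33
num *= 3  # -> num = 99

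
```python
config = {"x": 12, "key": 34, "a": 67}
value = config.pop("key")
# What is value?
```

Trace (tracking value):
config = {'x': 12, 'key': 34, 'a': 67}  # -> config = {'x': 12, 'key': 34, 'a': 67}
value = config.pop('key')  # -> value = 34

Answer: 34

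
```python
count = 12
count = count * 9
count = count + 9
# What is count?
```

Answer: 117

Derivation:
Trace (tracking count):
count = 12  # -> count = 12
count = count * 9  # -> count = 108
count = count + 9  # -> count = 117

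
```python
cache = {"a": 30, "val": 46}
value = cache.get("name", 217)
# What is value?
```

Answer: 217

Derivation:
Trace (tracking value):
cache = {'a': 30, 'val': 46}  # -> cache = {'a': 30, 'val': 46}
value = cache.get('name', 217)  # -> value = 217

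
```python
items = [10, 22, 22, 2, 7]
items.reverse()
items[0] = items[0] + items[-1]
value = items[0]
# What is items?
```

Answer: [17, 2, 22, 22, 10]

Derivation:
Trace (tracking items):
items = [10, 22, 22, 2, 7]  # -> items = [10, 22, 22, 2, 7]
items.reverse()  # -> items = [7, 2, 22, 22, 10]
items[0] = items[0] + items[-1]  # -> items = [17, 2, 22, 22, 10]
value = items[0]  # -> value = 17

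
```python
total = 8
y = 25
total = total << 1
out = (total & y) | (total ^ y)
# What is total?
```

Trace (tracking total):
total = 8  # -> total = 8
y = 25  # -> y = 25
total = total << 1  # -> total = 16
out = total & y | total ^ y  # -> out = 25

Answer: 16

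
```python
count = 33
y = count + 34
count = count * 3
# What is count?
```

Answer: 99

Derivation:
Trace (tracking count):
count = 33  # -> count = 33
y = count + 34  # -> y = 67
count = count * 3  # -> count = 99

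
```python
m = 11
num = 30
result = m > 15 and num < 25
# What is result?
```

Trace (tracking result):
m = 11  # -> m = 11
num = 30  # -> num = 30
result = m > 15 and num < 25  # -> result = False

Answer: False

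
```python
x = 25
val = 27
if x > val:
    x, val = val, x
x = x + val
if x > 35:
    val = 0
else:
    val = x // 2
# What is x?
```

Answer: 52

Derivation:
Trace (tracking x):
x = 25  # -> x = 25
val = 27  # -> val = 27
if x > val:  # condition is False
x = x + val  # -> x = 52
if x > 35:  # condition is True
    val = 0  # -> val = 0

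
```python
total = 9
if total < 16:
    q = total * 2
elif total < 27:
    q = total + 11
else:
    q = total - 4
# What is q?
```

Answer: 18

Derivation:
Trace (tracking q):
total = 9  # -> total = 9
if total < 16:  # condition is True
    q = total * 2  # -> q = 18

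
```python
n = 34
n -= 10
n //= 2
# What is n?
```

Answer: 12

Derivation:
Trace (tracking n):
n = 34  # -> n = 34
n -= 10  # -> n = 24
n //= 2  # -> n = 12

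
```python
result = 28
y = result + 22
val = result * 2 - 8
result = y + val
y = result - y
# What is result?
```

Answer: 98

Derivation:
Trace (tracking result):
result = 28  # -> result = 28
y = result + 22  # -> y = 50
val = result * 2 - 8  # -> val = 48
result = y + val  # -> result = 98
y = result - y  # -> y = 48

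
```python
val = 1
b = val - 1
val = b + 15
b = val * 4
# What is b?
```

Answer: 60

Derivation:
Trace (tracking b):
val = 1  # -> val = 1
b = val - 1  # -> b = 0
val = b + 15  # -> val = 15
b = val * 4  # -> b = 60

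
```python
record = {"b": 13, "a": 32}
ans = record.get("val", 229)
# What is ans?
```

Answer: 229

Derivation:
Trace (tracking ans):
record = {'b': 13, 'a': 32}  # -> record = {'b': 13, 'a': 32}
ans = record.get('val', 229)  # -> ans = 229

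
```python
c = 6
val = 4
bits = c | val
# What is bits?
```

Answer: 6

Derivation:
Trace (tracking bits):
c = 6  # -> c = 6
val = 4  # -> val = 4
bits = c | val  # -> bits = 6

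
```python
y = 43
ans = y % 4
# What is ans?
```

Answer: 3

Derivation:
Trace (tracking ans):
y = 43  # -> y = 43
ans = y % 4  # -> ans = 3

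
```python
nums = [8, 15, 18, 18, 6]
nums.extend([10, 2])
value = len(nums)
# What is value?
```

Trace (tracking value):
nums = [8, 15, 18, 18, 6]  # -> nums = [8, 15, 18, 18, 6]
nums.extend([10, 2])  # -> nums = [8, 15, 18, 18, 6, 10, 2]
value = len(nums)  # -> value = 7

Answer: 7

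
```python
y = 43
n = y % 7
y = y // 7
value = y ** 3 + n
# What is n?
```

Trace (tracking n):
y = 43  # -> y = 43
n = y % 7  # -> n = 1
y = y // 7  # -> y = 6
value = y ** 3 + n  # -> value = 217

Answer: 1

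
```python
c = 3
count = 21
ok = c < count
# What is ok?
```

Trace (tracking ok):
c = 3  # -> c = 3
count = 21  # -> count = 21
ok = c < count  # -> ok = True

Answer: True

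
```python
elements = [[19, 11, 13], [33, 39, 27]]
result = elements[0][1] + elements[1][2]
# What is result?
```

Answer: 38

Derivation:
Trace (tracking result):
elements = [[19, 11, 13], [33, 39, 27]]  # -> elements = [[19, 11, 13], [33, 39, 27]]
result = elements[0][1] + elements[1][2]  # -> result = 38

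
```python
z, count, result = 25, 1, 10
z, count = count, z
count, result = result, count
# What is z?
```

Trace (tracking z):
z, count, result = (25, 1, 10)  # -> z = 25, count = 1, result = 10
z, count = (count, z)  # -> z = 1, count = 25
count, result = (result, count)  # -> count = 10, result = 25

Answer: 1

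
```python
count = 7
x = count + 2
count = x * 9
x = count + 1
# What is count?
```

Answer: 81

Derivation:
Trace (tracking count):
count = 7  # -> count = 7
x = count + 2  # -> x = 9
count = x * 9  # -> count = 81
x = count + 1  # -> x = 82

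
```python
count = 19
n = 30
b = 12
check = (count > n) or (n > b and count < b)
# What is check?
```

Trace (tracking check):
count = 19  # -> count = 19
n = 30  # -> n = 30
b = 12  # -> b = 12
check = count > n or (n > b and count < b)  # -> check = False

Answer: False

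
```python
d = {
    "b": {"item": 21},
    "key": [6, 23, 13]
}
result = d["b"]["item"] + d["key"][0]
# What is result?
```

Answer: 27

Derivation:
Trace (tracking result):
d = {'b': {'item': 21}, 'key': [6, 23, 13]}  # -> d = {'b': {'item': 21}, 'key': [6, 23, 13]}
result = d['b']['item'] + d['key'][0]  # -> result = 27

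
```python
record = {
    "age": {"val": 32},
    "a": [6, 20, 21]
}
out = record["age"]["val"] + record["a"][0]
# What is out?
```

Trace (tracking out):
record = {'age': {'val': 32}, 'a': [6, 20, 21]}  # -> record = {'age': {'val': 32}, 'a': [6, 20, 21]}
out = record['age']['val'] + record['a'][0]  # -> out = 38

Answer: 38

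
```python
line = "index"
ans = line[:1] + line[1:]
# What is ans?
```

Answer: 'index'

Derivation:
Trace (tracking ans):
line = 'index'  # -> line = 'index'
ans = line[:1] + line[1:]  # -> ans = 'index'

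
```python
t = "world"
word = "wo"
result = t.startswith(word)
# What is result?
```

Trace (tracking result):
t = 'world'  # -> t = 'world'
word = 'wo'  # -> word = 'wo'
result = t.startswith(word)  # -> result = True

Answer: True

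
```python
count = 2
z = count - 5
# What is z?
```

Answer: -3

Derivation:
Trace (tracking z):
count = 2  # -> count = 2
z = count - 5  # -> z = -3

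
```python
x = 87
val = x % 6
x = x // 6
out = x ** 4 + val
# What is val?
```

Trace (tracking val):
x = 87  # -> x = 87
val = x % 6  # -> val = 3
x = x // 6  # -> x = 14
out = x ** 4 + val  # -> out = 38419

Answer: 3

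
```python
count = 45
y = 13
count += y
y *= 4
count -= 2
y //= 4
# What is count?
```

Answer: 56

Derivation:
Trace (tracking count):
count = 45  # -> count = 45
y = 13  # -> y = 13
count += y  # -> count = 58
y *= 4  # -> y = 52
count -= 2  # -> count = 56
y //= 4  # -> y = 13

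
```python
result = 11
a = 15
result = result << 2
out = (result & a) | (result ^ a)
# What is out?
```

Trace (tracking out):
result = 11  # -> result = 11
a = 15  # -> a = 15
result = result << 2  # -> result = 44
out = result & a | result ^ a  # -> out = 47

Answer: 47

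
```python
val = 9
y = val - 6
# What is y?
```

Trace (tracking y):
val = 9  # -> val = 9
y = val - 6  # -> y = 3

Answer: 3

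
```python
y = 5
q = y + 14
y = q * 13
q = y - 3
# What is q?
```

Trace (tracking q):
y = 5  # -> y = 5
q = y + 14  # -> q = 19
y = q * 13  # -> y = 247
q = y - 3  # -> q = 244

Answer: 244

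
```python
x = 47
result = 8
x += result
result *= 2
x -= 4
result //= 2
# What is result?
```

Trace (tracking result):
x = 47  # -> x = 47
result = 8  # -> result = 8
x += result  # -> x = 55
result *= 2  # -> result = 16
x -= 4  # -> x = 51
result //= 2  # -> result = 8

Answer: 8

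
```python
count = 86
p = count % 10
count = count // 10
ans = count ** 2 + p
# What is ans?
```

Trace (tracking ans):
count = 86  # -> count = 86
p = count % 10  # -> p = 6
count = count // 10  # -> count = 8
ans = count ** 2 + p  # -> ans = 70

Answer: 70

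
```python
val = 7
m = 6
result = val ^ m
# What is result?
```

Answer: 1

Derivation:
Trace (tracking result):
val = 7  # -> val = 7
m = 6  # -> m = 6
result = val ^ m  # -> result = 1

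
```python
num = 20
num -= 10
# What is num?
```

Answer: 10

Derivation:
Trace (tracking num):
num = 20  # -> num = 20
num -= 10  # -> num = 10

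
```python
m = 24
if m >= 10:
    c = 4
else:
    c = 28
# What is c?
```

Trace (tracking c):
m = 24  # -> m = 24
if m >= 10:  # condition is True
    c = 4  # -> c = 4

Answer: 4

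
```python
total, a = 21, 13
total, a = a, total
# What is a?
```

Answer: 21

Derivation:
Trace (tracking a):
total, a = (21, 13)  # -> total = 21, a = 13
total, a = (a, total)  # -> total = 13, a = 21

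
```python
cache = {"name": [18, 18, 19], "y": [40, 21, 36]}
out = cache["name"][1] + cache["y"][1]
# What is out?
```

Trace (tracking out):
cache = {'name': [18, 18, 19], 'y': [40, 21, 36]}  # -> cache = {'name': [18, 18, 19], 'y': [40, 21, 36]}
out = cache['name'][1] + cache['y'][1]  # -> out = 39

Answer: 39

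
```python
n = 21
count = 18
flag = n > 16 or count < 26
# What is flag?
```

Trace (tracking flag):
n = 21  # -> n = 21
count = 18  # -> count = 18
flag = n > 16 or count < 26  # -> flag = True

Answer: True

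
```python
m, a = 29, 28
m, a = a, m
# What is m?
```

Trace (tracking m):
m, a = (29, 28)  # -> m = 29, a = 28
m, a = (a, m)  # -> m = 28, a = 29

Answer: 28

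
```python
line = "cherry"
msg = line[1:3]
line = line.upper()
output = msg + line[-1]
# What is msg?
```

Answer: 'he'

Derivation:
Trace (tracking msg):
line = 'cherry'  # -> line = 'cherry'
msg = line[1:3]  # -> msg = 'he'
line = line.upper()  # -> line = 'CHERRY'
output = msg + line[-1]  # -> output = 'heY'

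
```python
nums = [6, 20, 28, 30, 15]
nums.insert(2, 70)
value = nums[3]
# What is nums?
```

Trace (tracking nums):
nums = [6, 20, 28, 30, 15]  # -> nums = [6, 20, 28, 30, 15]
nums.insert(2, 70)  # -> nums = [6, 20, 70, 28, 30, 15]
value = nums[3]  # -> value = 28

Answer: [6, 20, 70, 28, 30, 15]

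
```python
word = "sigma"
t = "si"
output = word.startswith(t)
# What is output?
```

Answer: True

Derivation:
Trace (tracking output):
word = 'sigma'  # -> word = 'sigma'
t = 'si'  # -> t = 'si'
output = word.startswith(t)  # -> output = True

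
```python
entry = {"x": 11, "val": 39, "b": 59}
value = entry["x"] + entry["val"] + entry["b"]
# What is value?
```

Trace (tracking value):
entry = {'x': 11, 'val': 39, 'b': 59}  # -> entry = {'x': 11, 'val': 39, 'b': 59}
value = entry['x'] + entry['val'] + entry['b']  # -> value = 109

Answer: 109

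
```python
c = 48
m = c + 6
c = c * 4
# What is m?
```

Trace (tracking m):
c = 48  # -> c = 48
m = c + 6  # -> m = 54
c = c * 4  # -> c = 192

Answer: 54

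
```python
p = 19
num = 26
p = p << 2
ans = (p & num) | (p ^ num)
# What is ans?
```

Answer: 94

Derivation:
Trace (tracking ans):
p = 19  # -> p = 19
num = 26  # -> num = 26
p = p << 2  # -> p = 76
ans = p & num | p ^ num  # -> ans = 94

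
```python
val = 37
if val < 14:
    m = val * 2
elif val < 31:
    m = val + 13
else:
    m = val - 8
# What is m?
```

Trace (tracking m):
val = 37  # -> val = 37
if val < 14:  # condition is False
elif val < 31:  # condition is False
else:
    m = val - 8  # -> m = 29

Answer: 29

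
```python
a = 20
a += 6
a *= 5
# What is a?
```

Answer: 130

Derivation:
Trace (tracking a):
a = 20  # -> a = 20
a += 6  # -> a = 26
a *= 5  # -> a = 130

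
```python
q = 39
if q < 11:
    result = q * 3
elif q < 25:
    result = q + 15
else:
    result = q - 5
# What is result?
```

Answer: 34

Derivation:
Trace (tracking result):
q = 39  # -> q = 39
if q < 11:  # condition is False
elif q < 25:  # condition is False
else:
    result = q - 5  # -> result = 34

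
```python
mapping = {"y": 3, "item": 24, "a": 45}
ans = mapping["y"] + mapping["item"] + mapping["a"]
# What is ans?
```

Trace (tracking ans):
mapping = {'y': 3, 'item': 24, 'a': 45}  # -> mapping = {'y': 3, 'item': 24, 'a': 45}
ans = mapping['y'] + mapping['item'] + mapping['a']  # -> ans = 72

Answer: 72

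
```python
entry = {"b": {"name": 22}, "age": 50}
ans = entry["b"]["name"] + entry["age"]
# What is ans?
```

Answer: 72

Derivation:
Trace (tracking ans):
entry = {'b': {'name': 22}, 'age': 50}  # -> entry = {'b': {'name': 22}, 'age': 50}
ans = entry['b']['name'] + entry['age']  # -> ans = 72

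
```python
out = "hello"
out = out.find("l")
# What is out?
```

Trace (tracking out):
out = 'hello'  # -> out = 'hello'
out = out.find('l')  # -> out = 2

Answer: 2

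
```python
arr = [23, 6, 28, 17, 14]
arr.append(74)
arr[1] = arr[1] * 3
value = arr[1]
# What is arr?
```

Answer: [23, 18, 28, 17, 14, 74]

Derivation:
Trace (tracking arr):
arr = [23, 6, 28, 17, 14]  # -> arr = [23, 6, 28, 17, 14]
arr.append(74)  # -> arr = [23, 6, 28, 17, 14, 74]
arr[1] = arr[1] * 3  # -> arr = [23, 18, 28, 17, 14, 74]
value = arr[1]  # -> value = 18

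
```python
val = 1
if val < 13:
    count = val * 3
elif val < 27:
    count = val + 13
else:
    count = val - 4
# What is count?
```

Answer: 3

Derivation:
Trace (tracking count):
val = 1  # -> val = 1
if val < 13:  # condition is True
    count = val * 3  # -> count = 3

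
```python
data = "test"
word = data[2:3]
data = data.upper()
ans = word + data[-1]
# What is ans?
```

Trace (tracking ans):
data = 'test'  # -> data = 'test'
word = data[2:3]  # -> word = 's'
data = data.upper()  # -> data = 'TEST'
ans = word + data[-1]  # -> ans = 'sT'

Answer: 'sT'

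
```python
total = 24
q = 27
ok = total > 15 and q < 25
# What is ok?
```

Answer: False

Derivation:
Trace (tracking ok):
total = 24  # -> total = 24
q = 27  # -> q = 27
ok = total > 15 and q < 25  # -> ok = False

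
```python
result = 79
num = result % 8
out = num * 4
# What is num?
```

Answer: 7

Derivation:
Trace (tracking num):
result = 79  # -> result = 79
num = result % 8  # -> num = 7
out = num * 4  # -> out = 28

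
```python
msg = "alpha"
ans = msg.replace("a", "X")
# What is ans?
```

Answer: 'XlphX'

Derivation:
Trace (tracking ans):
msg = 'alpha'  # -> msg = 'alpha'
ans = msg.replace('a', 'X')  # -> ans = 'XlphX'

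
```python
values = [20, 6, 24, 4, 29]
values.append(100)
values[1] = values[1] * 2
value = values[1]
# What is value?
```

Trace (tracking value):
values = [20, 6, 24, 4, 29]  # -> values = [20, 6, 24, 4, 29]
values.append(100)  # -> values = [20, 6, 24, 4, 29, 100]
values[1] = values[1] * 2  # -> values = [20, 12, 24, 4, 29, 100]
value = values[1]  # -> value = 12

Answer: 12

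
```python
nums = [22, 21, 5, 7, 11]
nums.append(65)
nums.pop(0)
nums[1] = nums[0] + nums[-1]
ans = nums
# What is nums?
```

Trace (tracking nums):
nums = [22, 21, 5, 7, 11]  # -> nums = [22, 21, 5, 7, 11]
nums.append(65)  # -> nums = [22, 21, 5, 7, 11, 65]
nums.pop(0)  # -> nums = [21, 5, 7, 11, 65]
nums[1] = nums[0] + nums[-1]  # -> nums = [21, 86, 7, 11, 65]
ans = nums  # -> ans = [21, 86, 7, 11, 65]

Answer: [21, 86, 7, 11, 65]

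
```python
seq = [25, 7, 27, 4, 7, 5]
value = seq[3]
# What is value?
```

Trace (tracking value):
seq = [25, 7, 27, 4, 7, 5]  # -> seq = [25, 7, 27, 4, 7, 5]
value = seq[3]  # -> value = 4

Answer: 4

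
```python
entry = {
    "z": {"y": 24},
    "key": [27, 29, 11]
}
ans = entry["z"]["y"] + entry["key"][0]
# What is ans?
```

Trace (tracking ans):
entry = {'z': {'y': 24}, 'key': [27, 29, 11]}  # -> entry = {'z': {'y': 24}, 'key': [27, 29, 11]}
ans = entry['z']['y'] + entry['key'][0]  # -> ans = 51

Answer: 51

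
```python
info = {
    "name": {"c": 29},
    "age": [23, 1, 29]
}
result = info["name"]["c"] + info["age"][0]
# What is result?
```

Trace (tracking result):
info = {'name': {'c': 29}, 'age': [23, 1, 29]}  # -> info = {'name': {'c': 29}, 'age': [23, 1, 29]}
result = info['name']['c'] + info['age'][0]  # -> result = 52

Answer: 52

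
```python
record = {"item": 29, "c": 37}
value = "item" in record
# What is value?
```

Answer: True

Derivation:
Trace (tracking value):
record = {'item': 29, 'c': 37}  # -> record = {'item': 29, 'c': 37}
value = 'item' in record  # -> value = True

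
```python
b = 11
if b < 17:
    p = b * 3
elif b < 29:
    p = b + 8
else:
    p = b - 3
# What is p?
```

Trace (tracking p):
b = 11  # -> b = 11
if b < 17:  # condition is True
    p = b * 3  # -> p = 33

Answer: 33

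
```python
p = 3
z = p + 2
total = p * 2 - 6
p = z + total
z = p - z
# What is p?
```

Answer: 5

Derivation:
Trace (tracking p):
p = 3  # -> p = 3
z = p + 2  # -> z = 5
total = p * 2 - 6  # -> total = 0
p = z + total  # -> p = 5
z = p - z  # -> z = 0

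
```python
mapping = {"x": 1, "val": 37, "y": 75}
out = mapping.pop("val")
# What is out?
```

Answer: 37

Derivation:
Trace (tracking out):
mapping = {'x': 1, 'val': 37, 'y': 75}  # -> mapping = {'x': 1, 'val': 37, 'y': 75}
out = mapping.pop('val')  # -> out = 37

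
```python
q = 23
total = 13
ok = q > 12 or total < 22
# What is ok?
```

Trace (tracking ok):
q = 23  # -> q = 23
total = 13  # -> total = 13
ok = q > 12 or total < 22  # -> ok = True

Answer: True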